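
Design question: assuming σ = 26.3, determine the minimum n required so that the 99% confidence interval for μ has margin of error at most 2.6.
n ≥ 679

For margin E ≤ 2.6:
n ≥ (z* · σ / E)²
n ≥ (2.576 · 26.3 / 2.6)²
n ≥ 678.98

Minimum n = 679 (rounding up)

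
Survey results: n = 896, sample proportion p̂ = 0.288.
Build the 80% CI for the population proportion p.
(0.269, 0.307)

Proportion CI:
SE = √(p̂(1-p̂)/n) = √(0.288 · 0.712 / 896) = 0.01513

z* = 1.282
Margin = z* · SE = 1.282 · 0.01513 = 0.0194

CI: 0.288 ± 0.0194 = (0.269, 0.307)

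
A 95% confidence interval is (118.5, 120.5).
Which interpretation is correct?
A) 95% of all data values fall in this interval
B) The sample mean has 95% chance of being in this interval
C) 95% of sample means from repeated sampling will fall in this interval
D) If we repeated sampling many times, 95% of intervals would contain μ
D

A) Wrong — a CI is about the parameter μ, not individual data values.
B) Wrong — x̄ is observed and sits in the interval by construction.
C) Wrong — coverage applies to intervals containing μ, not to future x̄ values.
D) Correct — this is the frequentist long-run coverage interpretation.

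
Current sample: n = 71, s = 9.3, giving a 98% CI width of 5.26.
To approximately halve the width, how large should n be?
n ≈ 284

CI width ∝ 1/√n
To reduce width by factor 2, need √n to grow by 2 → need 2² = 4 times as many samples.

Current: n = 71, width = 5.26
New: n = 284, width ≈ 2.58

Width reduced by factor of 5.26/2.58 = 2.04.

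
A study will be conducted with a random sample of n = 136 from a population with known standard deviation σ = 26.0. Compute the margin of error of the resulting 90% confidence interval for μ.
Margin of error = 3.67

Margin of error = z* · σ/√n
= 1.645 · 26.0/√136
= 1.645 · 26.0/11.6619
= 3.67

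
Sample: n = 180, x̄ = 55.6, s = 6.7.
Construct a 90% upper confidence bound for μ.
μ ≤ 56.24

Upper bound (one-sided):
t* = 1.286 (one-sided for 90%)
Upper bound = x̄ + t* · s/√n = 55.6 + 1.286 · 6.7/√180 = 56.24

We are 90% confident that μ ≤ 56.24.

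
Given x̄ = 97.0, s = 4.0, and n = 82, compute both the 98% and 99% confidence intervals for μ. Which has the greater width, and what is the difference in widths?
99% CI is wider by 0.23

df = 81
98% CI: t* = 2.373, (95.95, 98.05), width = 2 · t* · s/√n = 2.10
99% CI: t* = 2.638, (95.83, 98.17), width = 2 · t* · s/√n = 2.33

The 99% CI is wider by 2.33 - 2.10 = 0.23.
Higher confidence requires a wider interval.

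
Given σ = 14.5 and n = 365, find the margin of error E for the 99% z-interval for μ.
Margin of error = 1.96

Margin of error = z* · σ/√n
= 2.576 · 14.5/√365
= 2.576 · 14.5/19.1050
= 1.96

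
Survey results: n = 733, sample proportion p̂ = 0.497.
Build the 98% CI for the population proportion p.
(0.454, 0.540)

Proportion CI:
SE = √(p̂(1-p̂)/n) = √(0.497 · 0.503 / 733) = 0.01847

z* = 2.326
Margin = z* · SE = 2.326 · 0.01847 = 0.0430

CI: 0.497 ± 0.0430 = (0.454, 0.540)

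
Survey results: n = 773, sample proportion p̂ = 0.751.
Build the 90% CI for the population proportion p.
(0.725, 0.777)

Proportion CI:
SE = √(p̂(1-p̂)/n) = √(0.751 · 0.249 / 773) = 0.01555

z* = 1.645
Margin = z* · SE = 1.645 · 0.01555 = 0.0256

CI: 0.751 ± 0.0256 = (0.725, 0.777)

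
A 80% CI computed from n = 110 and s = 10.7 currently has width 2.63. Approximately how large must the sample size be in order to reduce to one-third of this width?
n ≈ 990

CI width ∝ 1/√n
To reduce width by factor 3, need √n to grow by 3 → need 3² = 9 times as many samples.

Current: n = 110, width = 2.63
New: n = 990, width ≈ 0.87

Width reduced by factor of 2.63/0.87 = 3.02.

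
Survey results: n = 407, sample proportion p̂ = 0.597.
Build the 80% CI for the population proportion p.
(0.566, 0.628)

Proportion CI:
SE = √(p̂(1-p̂)/n) = √(0.597 · 0.403 / 407) = 0.02431

z* = 1.282
Margin = z* · SE = 1.282 · 0.02431 = 0.0312

CI: 0.597 ± 0.0312 = (0.566, 0.628)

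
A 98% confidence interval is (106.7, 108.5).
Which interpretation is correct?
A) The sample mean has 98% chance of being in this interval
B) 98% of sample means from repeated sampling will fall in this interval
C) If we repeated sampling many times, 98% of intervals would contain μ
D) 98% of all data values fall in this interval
C

A) Wrong — x̄ is observed and sits in the interval by construction.
B) Wrong — coverage applies to intervals containing μ, not to future x̄ values.
C) Correct — this is the frequentist long-run coverage interpretation.
D) Wrong — a CI is about the parameter μ, not individual data values.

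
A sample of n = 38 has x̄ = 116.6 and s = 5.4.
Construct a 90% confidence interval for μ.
(115.12, 118.08)

t-interval (σ unknown):
df = n - 1 = 37
t* = 1.687 for 90% confidence

Margin of error = t* · s/√n = 1.687 · 5.4/√38 = 1.48

CI: (115.12, 118.08)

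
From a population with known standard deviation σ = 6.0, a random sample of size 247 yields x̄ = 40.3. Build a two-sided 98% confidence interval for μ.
(39.41, 41.19)

z-interval (σ known):
z* = 2.326 for 98% confidence

Margin of error = z* · σ/√n = 2.326 · 6.0/√247 = 0.89

CI: (40.3 - 0.89, 40.3 + 0.89) = (39.41, 41.19)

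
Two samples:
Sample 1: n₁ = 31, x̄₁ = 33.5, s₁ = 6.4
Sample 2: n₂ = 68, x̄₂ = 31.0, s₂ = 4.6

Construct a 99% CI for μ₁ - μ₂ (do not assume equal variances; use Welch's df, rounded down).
(-0.94, 5.94)

Difference: x̄₁ - x̄₂ = 2.50
SE = √(s₁²/n₁ + s₂²/n₂) = √(6.4²/31 + 4.6²/68) = 1.2777
df = 44.68 → 44 (Welch–Satterthwaite, rounded down)
t* = 2.692

CI: 2.50 ± 2.692 · 1.2777 = 2.50 ± 3.44 = (-0.94, 5.94)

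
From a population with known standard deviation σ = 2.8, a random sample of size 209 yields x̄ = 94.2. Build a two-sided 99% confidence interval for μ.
(93.70, 94.70)

z-interval (σ known):
z* = 2.576 for 99% confidence

Margin of error = z* · σ/√n = 2.576 · 2.8/√209 = 0.50

CI: (94.2 - 0.50, 94.2 + 0.50) = (93.70, 94.70)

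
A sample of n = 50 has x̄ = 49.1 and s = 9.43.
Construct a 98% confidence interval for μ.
(45.89, 52.31)

t-interval (σ unknown):
df = n - 1 = 49
t* = 2.405 for 98% confidence

Margin of error = t* · s/√n = 2.405 · 9.43/√50 = 3.21

CI: (45.89, 52.31)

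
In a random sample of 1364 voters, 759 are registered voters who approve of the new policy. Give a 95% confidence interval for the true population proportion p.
(0.530, 0.583)

Proportion CI:
p̂ = 759/1364 = 0.55645
SE = √(p̂(1-p̂)/n) = √(0.55645 · 0.44355 / 1364) = 0.01345

z* = 1.960
Margin = z* · SE = 1.960 · 0.01345 = 0.0264

CI: 0.55645 ± 0.0264 = (0.530, 0.583)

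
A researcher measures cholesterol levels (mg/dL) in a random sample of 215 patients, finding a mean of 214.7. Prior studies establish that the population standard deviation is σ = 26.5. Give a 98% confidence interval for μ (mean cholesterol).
(210.50, 218.90)

z-interval (σ known):
z* = 2.326 for 98% confidence

Margin of error = z* · σ/√n = 2.326 · 26.5/√215 = 4.20

CI: (214.7 - 4.20, 214.7 + 4.20) = (210.50, 218.90)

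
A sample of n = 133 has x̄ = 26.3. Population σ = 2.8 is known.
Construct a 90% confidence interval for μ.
(25.90, 26.70)

z-interval (σ known):
z* = 1.645 for 90% confidence

Margin of error = z* · σ/√n = 1.645 · 2.8/√133 = 0.40

CI: (26.3 - 0.40, 26.3 + 0.40) = (25.90, 26.70)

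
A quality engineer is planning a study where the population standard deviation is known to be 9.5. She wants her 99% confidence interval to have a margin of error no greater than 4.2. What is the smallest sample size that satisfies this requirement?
n ≥ 34

For margin E ≤ 4.2:
n ≥ (z* · σ / E)²
n ≥ (2.576 · 9.5 / 4.2)²
n ≥ 33.95

Minimum n = 34 (rounding up)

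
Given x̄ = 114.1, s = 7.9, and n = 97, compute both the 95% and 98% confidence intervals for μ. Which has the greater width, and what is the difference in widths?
98% CI is wider by 0.62

df = 96
95% CI: t* = 1.985, (112.51, 115.69), width = 2 · t* · s/√n = 3.18
98% CI: t* = 2.366, (112.20, 116.00), width = 2 · t* · s/√n = 3.80

The 98% CI is wider by 3.80 - 3.18 = 0.62.
Higher confidence requires a wider interval.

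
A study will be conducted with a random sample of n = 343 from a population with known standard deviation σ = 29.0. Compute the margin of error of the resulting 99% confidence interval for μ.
Margin of error = 4.03

Margin of error = z* · σ/√n
= 2.576 · 29.0/√343
= 2.576 · 29.0/18.5203
= 4.03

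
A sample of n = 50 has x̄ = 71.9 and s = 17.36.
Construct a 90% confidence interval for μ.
(67.78, 76.02)

t-interval (σ unknown):
df = n - 1 = 49
t* = 1.677 for 90% confidence

Margin of error = t* · s/√n = 1.677 · 17.36/√50 = 4.12

CI: (67.78, 76.02)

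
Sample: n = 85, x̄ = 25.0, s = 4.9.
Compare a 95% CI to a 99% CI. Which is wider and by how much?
99% CI is wider by 0.69

df = 84
95% CI: t* = 1.989, (23.94, 26.06), width = 2 · t* · s/√n = 2.11
99% CI: t* = 2.636, (23.60, 26.40), width = 2 · t* · s/√n = 2.80

The 99% CI is wider by 2.80 - 2.11 = 0.69.
Higher confidence requires a wider interval.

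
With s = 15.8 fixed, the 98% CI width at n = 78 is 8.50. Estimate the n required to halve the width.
n ≈ 312

CI width ∝ 1/√n
To reduce width by factor 2, need √n to grow by 2 → need 2² = 4 times as many samples.

Current: n = 78, width = 8.50
New: n = 312, width ≈ 4.18

Width reduced by factor of 8.50/4.18 = 2.03.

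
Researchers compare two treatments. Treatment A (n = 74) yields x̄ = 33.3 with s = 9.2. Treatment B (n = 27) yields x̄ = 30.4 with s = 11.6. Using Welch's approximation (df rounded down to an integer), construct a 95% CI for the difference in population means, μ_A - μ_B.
(-2.11, 7.91)

Difference: x̄₁ - x̄₂ = 2.90
SE = √(s₁²/n₁ + s₂²/n₂) = √(9.2²/74 + 11.6²/27) = 2.4754
df = 38.58 → 38 (Welch–Satterthwaite, rounded down)
t* = 2.024

CI: 2.90 ± 2.024 · 2.4754 = 2.90 ± 5.01 = (-2.11, 7.91)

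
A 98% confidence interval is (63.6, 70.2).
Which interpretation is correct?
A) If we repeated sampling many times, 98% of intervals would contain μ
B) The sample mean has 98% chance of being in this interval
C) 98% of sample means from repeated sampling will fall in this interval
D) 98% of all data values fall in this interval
A

A) Correct — this is the frequentist long-run coverage interpretation.
B) Wrong — x̄ is observed and sits in the interval by construction.
C) Wrong — coverage applies to intervals containing μ, not to future x̄ values.
D) Wrong — a CI is about the parameter μ, not individual data values.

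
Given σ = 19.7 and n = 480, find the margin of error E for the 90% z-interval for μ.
Margin of error = 1.48

Margin of error = z* · σ/√n
= 1.645 · 19.7/√480
= 1.645 · 19.7/21.9089
= 1.48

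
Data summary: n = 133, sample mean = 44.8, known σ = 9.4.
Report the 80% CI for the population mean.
(43.76, 45.84)

z-interval (σ known):
z* = 1.282 for 80% confidence

Margin of error = z* · σ/√n = 1.282 · 9.4/√133 = 1.04

CI: (44.8 - 1.04, 44.8 + 1.04) = (43.76, 45.84)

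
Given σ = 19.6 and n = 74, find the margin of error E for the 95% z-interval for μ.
Margin of error = 4.47

Margin of error = z* · σ/√n
= 1.960 · 19.6/√74
= 1.960 · 19.6/8.6023
= 4.47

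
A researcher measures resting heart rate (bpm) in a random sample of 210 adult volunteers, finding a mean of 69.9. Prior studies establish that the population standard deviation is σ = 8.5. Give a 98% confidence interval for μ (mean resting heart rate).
(68.54, 71.26)

z-interval (σ known):
z* = 2.326 for 98% confidence

Margin of error = z* · σ/√n = 2.326 · 8.5/√210 = 1.36

CI: (69.9 - 1.36, 69.9 + 1.36) = (68.54, 71.26)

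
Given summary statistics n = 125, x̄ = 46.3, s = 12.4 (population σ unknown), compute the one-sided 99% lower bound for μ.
μ ≥ 43.69

Lower bound (one-sided):
t* = 2.357 (one-sided for 99%)
Lower bound = x̄ - t* · s/√n = 46.3 - 2.357 · 12.4/√125 = 43.69

We are 99% confident that μ ≥ 43.69.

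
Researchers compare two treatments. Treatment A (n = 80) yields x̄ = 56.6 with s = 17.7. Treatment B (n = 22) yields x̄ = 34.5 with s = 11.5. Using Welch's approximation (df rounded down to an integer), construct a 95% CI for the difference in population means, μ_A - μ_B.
(15.77, 28.43)

Difference: x̄₁ - x̄₂ = 22.10
SE = √(s₁²/n₁ + s₂²/n₂) = √(17.7²/80 + 11.5²/22) = 3.1508
df = 51.47 → 51 (Welch–Satterthwaite, rounded down)
t* = 2.008

CI: 22.10 ± 2.008 · 3.1508 = 22.10 ± 6.33 = (15.77, 28.43)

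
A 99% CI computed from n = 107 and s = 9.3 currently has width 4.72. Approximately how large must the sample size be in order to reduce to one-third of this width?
n ≈ 963

CI width ∝ 1/√n
To reduce width by factor 3, need √n to grow by 3 → need 3² = 9 times as many samples.

Current: n = 107, width = 4.72
New: n = 963, width ≈ 1.55

Width reduced by factor of 4.72/1.55 = 3.05.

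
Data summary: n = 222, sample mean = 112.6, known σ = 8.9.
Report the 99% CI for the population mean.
(111.06, 114.14)

z-interval (σ known):
z* = 2.576 for 99% confidence

Margin of error = z* · σ/√n = 2.576 · 8.9/√222 = 1.54

CI: (112.6 - 1.54, 112.6 + 1.54) = (111.06, 114.14)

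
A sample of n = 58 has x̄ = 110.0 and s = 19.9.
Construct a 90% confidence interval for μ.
(105.63, 114.37)

t-interval (σ unknown):
df = n - 1 = 57
t* = 1.672 for 90% confidence

Margin of error = t* · s/√n = 1.672 · 19.9/√58 = 4.37

CI: (105.63, 114.37)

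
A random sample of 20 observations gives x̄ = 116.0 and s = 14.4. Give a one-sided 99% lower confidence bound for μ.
μ ≥ 107.82

Lower bound (one-sided):
t* = 2.539 (one-sided for 99%)
Lower bound = x̄ - t* · s/√n = 116.0 - 2.539 · 14.4/√20 = 107.82

We are 99% confident that μ ≥ 107.82.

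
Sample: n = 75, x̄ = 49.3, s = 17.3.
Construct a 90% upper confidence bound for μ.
μ ≤ 51.88

Upper bound (one-sided):
t* = 1.293 (one-sided for 90%)
Upper bound = x̄ + t* · s/√n = 49.3 + 1.293 · 17.3/√75 = 51.88

We are 90% confident that μ ≤ 51.88.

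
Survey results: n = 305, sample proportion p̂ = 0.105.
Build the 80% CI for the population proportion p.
(0.082, 0.128)

Proportion CI:
SE = √(p̂(1-p̂)/n) = √(0.105 · 0.895 / 305) = 0.01755

z* = 1.282
Margin = z* · SE = 1.282 · 0.01755 = 0.0225

CI: 0.105 ± 0.0225 = (0.082, 0.128)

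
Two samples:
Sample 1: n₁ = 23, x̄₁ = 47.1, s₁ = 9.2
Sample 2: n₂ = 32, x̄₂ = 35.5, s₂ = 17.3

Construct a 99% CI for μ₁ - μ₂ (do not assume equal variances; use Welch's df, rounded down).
(1.92, 21.28)

Difference: x̄₁ - x̄₂ = 11.60
SE = √(s₁²/n₁ + s₂²/n₂) = √(9.2²/23 + 17.3²/32) = 3.6101
df = 49.41 → 49 (Welch–Satterthwaite, rounded down)
t* = 2.680

CI: 11.60 ± 2.680 · 3.6101 = 11.60 ± 9.68 = (1.92, 21.28)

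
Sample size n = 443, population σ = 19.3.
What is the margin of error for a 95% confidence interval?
Margin of error = 1.80

Margin of error = z* · σ/√n
= 1.960 · 19.3/√443
= 1.960 · 19.3/21.0476
= 1.80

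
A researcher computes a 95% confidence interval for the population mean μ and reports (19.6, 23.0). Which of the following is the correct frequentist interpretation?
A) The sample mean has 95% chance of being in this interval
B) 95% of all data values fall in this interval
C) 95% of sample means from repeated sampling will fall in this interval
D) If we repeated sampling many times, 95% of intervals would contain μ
D

A) Wrong — x̄ is observed and sits in the interval by construction.
B) Wrong — a CI is about the parameter μ, not individual data values.
C) Wrong — coverage applies to intervals containing μ, not to future x̄ values.
D) Correct — this is the frequentist long-run coverage interpretation.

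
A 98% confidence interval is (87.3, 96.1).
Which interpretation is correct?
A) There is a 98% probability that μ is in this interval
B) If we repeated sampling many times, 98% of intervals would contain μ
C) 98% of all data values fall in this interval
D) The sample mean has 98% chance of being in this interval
B

A) Wrong — μ is fixed; the randomness lives in the interval, not in μ.
B) Correct — this is the frequentist long-run coverage interpretation.
C) Wrong — a CI is about the parameter μ, not individual data values.
D) Wrong — x̄ is observed and sits in the interval by construction.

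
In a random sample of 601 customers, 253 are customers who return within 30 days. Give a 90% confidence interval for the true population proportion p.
(0.388, 0.454)

Proportion CI:
p̂ = 253/601 = 0.42097
SE = √(p̂(1-p̂)/n) = √(0.42097 · 0.57903 / 601) = 0.02014

z* = 1.645
Margin = z* · SE = 1.645 · 0.02014 = 0.0331

CI: 0.42097 ± 0.0331 = (0.388, 0.454)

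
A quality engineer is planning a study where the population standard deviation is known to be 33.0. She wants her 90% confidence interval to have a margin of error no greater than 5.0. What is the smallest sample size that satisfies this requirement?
n ≥ 118

For margin E ≤ 5.0:
n ≥ (z* · σ / E)²
n ≥ (1.645 · 33.0 / 5.0)²
n ≥ 117.87

Minimum n = 118 (rounding up)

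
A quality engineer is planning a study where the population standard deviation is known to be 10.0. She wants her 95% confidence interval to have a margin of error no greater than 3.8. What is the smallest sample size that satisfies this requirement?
n ≥ 27

For margin E ≤ 3.8:
n ≥ (z* · σ / E)²
n ≥ (1.960 · 10.0 / 3.8)²
n ≥ 26.60

Minimum n = 27 (rounding up)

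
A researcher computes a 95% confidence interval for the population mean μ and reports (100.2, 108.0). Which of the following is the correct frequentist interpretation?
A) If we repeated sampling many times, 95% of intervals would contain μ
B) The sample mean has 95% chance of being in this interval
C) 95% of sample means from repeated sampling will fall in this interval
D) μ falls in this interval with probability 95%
A

A) Correct — this is the frequentist long-run coverage interpretation.
B) Wrong — x̄ is observed and sits in the interval by construction.
C) Wrong — coverage applies to intervals containing μ, not to future x̄ values.
D) Wrong — μ is fixed; the randomness lives in the interval, not in μ.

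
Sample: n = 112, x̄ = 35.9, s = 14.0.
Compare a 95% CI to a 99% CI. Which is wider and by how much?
99% CI is wider by 1.69

df = 111
95% CI: t* = 1.982, (33.28, 38.52), width = 2 · t* · s/√n = 5.24
99% CI: t* = 2.621, (32.43, 39.37), width = 2 · t* · s/√n = 6.93

The 99% CI is wider by 6.93 - 5.24 = 1.69.
Higher confidence requires a wider interval.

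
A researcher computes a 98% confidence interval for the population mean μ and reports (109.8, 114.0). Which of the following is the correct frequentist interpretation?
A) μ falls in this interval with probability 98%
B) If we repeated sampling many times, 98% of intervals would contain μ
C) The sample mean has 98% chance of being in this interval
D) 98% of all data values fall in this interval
B

A) Wrong — μ is fixed; the randomness lives in the interval, not in μ.
B) Correct — this is the frequentist long-run coverage interpretation.
C) Wrong — x̄ is observed and sits in the interval by construction.
D) Wrong — a CI is about the parameter μ, not individual data values.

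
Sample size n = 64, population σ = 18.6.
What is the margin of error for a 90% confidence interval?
Margin of error = 3.82

Margin of error = z* · σ/√n
= 1.645 · 18.6/√64
= 1.645 · 18.6/8.0000
= 3.82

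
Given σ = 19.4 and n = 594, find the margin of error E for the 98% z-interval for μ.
Margin of error = 1.85

Margin of error = z* · σ/√n
= 2.326 · 19.4/√594
= 2.326 · 19.4/24.3721
= 1.85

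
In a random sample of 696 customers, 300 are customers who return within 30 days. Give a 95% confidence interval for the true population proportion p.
(0.394, 0.468)

Proportion CI:
p̂ = 300/696 = 0.43103
SE = √(p̂(1-p̂)/n) = √(0.43103 · 0.56897 / 696) = 0.01877

z* = 1.960
Margin = z* · SE = 1.960 · 0.01877 = 0.0368

CI: 0.43103 ± 0.0368 = (0.394, 0.468)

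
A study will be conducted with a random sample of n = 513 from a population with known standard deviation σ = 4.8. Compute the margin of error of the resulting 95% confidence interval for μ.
Margin of error = 0.42

Margin of error = z* · σ/√n
= 1.960 · 4.8/√513
= 1.960 · 4.8/22.6495
= 0.42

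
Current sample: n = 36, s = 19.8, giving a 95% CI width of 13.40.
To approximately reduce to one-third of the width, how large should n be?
n ≈ 324

CI width ∝ 1/√n
To reduce width by factor 3, need √n to grow by 3 → need 3² = 9 times as many samples.

Current: n = 36, width = 13.40
New: n = 324, width ≈ 4.33

Width reduced by factor of 13.40/4.33 = 3.09.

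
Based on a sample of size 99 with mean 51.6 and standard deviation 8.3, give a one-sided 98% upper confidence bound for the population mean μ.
μ ≤ 53.34

Upper bound (one-sided):
t* = 2.081 (one-sided for 98%)
Upper bound = x̄ + t* · s/√n = 51.6 + 2.081 · 8.3/√99 = 53.34

We are 98% confident that μ ≤ 53.34.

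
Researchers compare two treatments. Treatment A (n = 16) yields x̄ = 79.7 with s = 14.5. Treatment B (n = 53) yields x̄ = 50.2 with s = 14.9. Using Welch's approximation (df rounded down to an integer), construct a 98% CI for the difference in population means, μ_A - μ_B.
(19.16, 39.84)

Difference: x̄₁ - x̄₂ = 29.50
SE = √(s₁²/n₁ + s₂²/n₂) = √(14.5²/16 + 14.9²/53) = 4.1629
df = 25.34 → 25 (Welch–Satterthwaite, rounded down)
t* = 2.485

CI: 29.50 ± 2.485 · 4.1629 = 29.50 ± 10.34 = (19.16, 39.84)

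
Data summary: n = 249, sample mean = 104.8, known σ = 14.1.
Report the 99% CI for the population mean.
(102.50, 107.10)

z-interval (σ known):
z* = 2.576 for 99% confidence

Margin of error = z* · σ/√n = 2.576 · 14.1/√249 = 2.30

CI: (104.8 - 2.30, 104.8 + 2.30) = (102.50, 107.10)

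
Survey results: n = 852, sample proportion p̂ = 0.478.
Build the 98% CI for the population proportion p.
(0.438, 0.518)

Proportion CI:
SE = √(p̂(1-p̂)/n) = √(0.478 · 0.522 / 852) = 0.01711

z* = 2.326
Margin = z* · SE = 2.326 · 0.01711 = 0.0398

CI: 0.478 ± 0.0398 = (0.438, 0.518)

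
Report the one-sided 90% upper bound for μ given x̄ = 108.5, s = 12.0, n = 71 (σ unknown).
μ ≤ 110.34

Upper bound (one-sided):
t* = 1.294 (one-sided for 90%)
Upper bound = x̄ + t* · s/√n = 108.5 + 1.294 · 12.0/√71 = 110.34

We are 90% confident that μ ≤ 110.34.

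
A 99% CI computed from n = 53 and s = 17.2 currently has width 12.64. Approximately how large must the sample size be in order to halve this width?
n ≈ 212

CI width ∝ 1/√n
To reduce width by factor 2, need √n to grow by 2 → need 2² = 4 times as many samples.

Current: n = 53, width = 12.64
New: n = 212, width ≈ 6.14

Width reduced by factor of 12.64/6.14 = 2.06.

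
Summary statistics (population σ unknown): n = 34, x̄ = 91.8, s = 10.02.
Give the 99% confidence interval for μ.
(87.10, 96.50)

t-interval (σ unknown):
df = n - 1 = 33
t* = 2.733 for 99% confidence

Margin of error = t* · s/√n = 2.733 · 10.02/√34 = 4.70

CI: (87.10, 96.50)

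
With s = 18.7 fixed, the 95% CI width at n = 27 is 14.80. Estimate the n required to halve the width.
n ≈ 108

CI width ∝ 1/√n
To reduce width by factor 2, need √n to grow by 2 → need 2² = 4 times as many samples.

Current: n = 27, width = 14.80
New: n = 108, width ≈ 7.13

Width reduced by factor of 14.80/7.13 = 2.08.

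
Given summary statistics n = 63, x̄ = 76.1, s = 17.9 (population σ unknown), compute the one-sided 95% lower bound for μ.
μ ≥ 72.33

Lower bound (one-sided):
t* = 1.670 (one-sided for 95%)
Lower bound = x̄ - t* · s/√n = 76.1 - 1.670 · 17.9/√63 = 72.33

We are 95% confident that μ ≥ 72.33.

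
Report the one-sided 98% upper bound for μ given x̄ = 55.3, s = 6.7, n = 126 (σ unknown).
μ ≤ 56.54

Upper bound (one-sided):
t* = 2.075 (one-sided for 98%)
Upper bound = x̄ + t* · s/√n = 55.3 + 2.075 · 6.7/√126 = 56.54

We are 98% confident that μ ≤ 56.54.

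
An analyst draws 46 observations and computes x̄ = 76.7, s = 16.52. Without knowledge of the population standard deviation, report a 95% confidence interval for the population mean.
(71.79, 81.61)

t-interval (σ unknown):
df = n - 1 = 45
t* = 2.014 for 95% confidence

Margin of error = t* · s/√n = 2.014 · 16.52/√46 = 4.91

CI: (71.79, 81.61)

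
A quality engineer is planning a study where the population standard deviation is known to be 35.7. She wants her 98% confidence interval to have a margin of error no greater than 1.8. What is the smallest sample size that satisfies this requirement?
n ≥ 2129

For margin E ≤ 1.8:
n ≥ (z* · σ / E)²
n ≥ (2.326 · 35.7 / 1.8)²
n ≥ 2128.19

Minimum n = 2129 (rounding up)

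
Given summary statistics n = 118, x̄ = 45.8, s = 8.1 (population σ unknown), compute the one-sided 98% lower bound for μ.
μ ≥ 44.25

Lower bound (one-sided):
t* = 2.077 (one-sided for 98%)
Lower bound = x̄ - t* · s/√n = 45.8 - 2.077 · 8.1/√118 = 44.25

We are 98% confident that μ ≥ 44.25.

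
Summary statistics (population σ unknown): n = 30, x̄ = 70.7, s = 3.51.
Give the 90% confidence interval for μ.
(69.61, 71.79)

t-interval (σ unknown):
df = n - 1 = 29
t* = 1.699 for 90% confidence

Margin of error = t* · s/√n = 1.699 · 3.51/√30 = 1.09

CI: (69.61, 71.79)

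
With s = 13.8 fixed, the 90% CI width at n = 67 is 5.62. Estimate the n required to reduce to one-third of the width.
n ≈ 603

CI width ∝ 1/√n
To reduce width by factor 3, need √n to grow by 3 → need 3² = 9 times as many samples.

Current: n = 67, width = 5.62
New: n = 603, width ≈ 1.85

Width reduced by factor of 5.62/1.85 = 3.04.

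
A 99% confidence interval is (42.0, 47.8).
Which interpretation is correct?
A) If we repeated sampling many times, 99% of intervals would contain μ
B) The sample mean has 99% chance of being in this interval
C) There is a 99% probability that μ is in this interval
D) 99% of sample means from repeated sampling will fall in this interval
A

A) Correct — this is the frequentist long-run coverage interpretation.
B) Wrong — x̄ is observed and sits in the interval by construction.
C) Wrong — μ is fixed; the randomness lives in the interval, not in μ.
D) Wrong — coverage applies to intervals containing μ, not to future x̄ values.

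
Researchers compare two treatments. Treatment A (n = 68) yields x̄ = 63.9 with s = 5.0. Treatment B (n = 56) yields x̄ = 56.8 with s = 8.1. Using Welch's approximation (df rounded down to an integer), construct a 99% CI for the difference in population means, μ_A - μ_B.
(3.83, 10.37)

Difference: x̄₁ - x̄₂ = 7.10
SE = √(s₁²/n₁ + s₂²/n₂) = √(5.0²/68 + 8.1²/56) = 1.2407
df = 87.83 → 87 (Welch–Satterthwaite, rounded down)
t* = 2.634

CI: 7.10 ± 2.634 · 1.2407 = 7.10 ± 3.27 = (3.83, 10.37)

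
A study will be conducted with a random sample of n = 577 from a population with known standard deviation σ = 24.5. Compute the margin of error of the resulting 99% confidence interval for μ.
Margin of error = 2.63

Margin of error = z* · σ/√n
= 2.576 · 24.5/√577
= 2.576 · 24.5/24.0208
= 2.63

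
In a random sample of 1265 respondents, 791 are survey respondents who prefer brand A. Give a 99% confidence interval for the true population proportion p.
(0.590, 0.660)

Proportion CI:
p̂ = 791/1265 = 0.62530
SE = √(p̂(1-p̂)/n) = √(0.62530 · 0.37470 / 1265) = 0.01361

z* = 2.576
Margin = z* · SE = 2.576 · 0.01361 = 0.0351

CI: 0.62530 ± 0.0351 = (0.590, 0.660)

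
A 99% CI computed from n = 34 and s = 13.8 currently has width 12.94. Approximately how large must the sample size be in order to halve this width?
n ≈ 136

CI width ∝ 1/√n
To reduce width by factor 2, need √n to grow by 2 → need 2² = 4 times as many samples.

Current: n = 34, width = 12.94
New: n = 136, width ≈ 6.18

Width reduced by factor of 12.94/6.18 = 2.09.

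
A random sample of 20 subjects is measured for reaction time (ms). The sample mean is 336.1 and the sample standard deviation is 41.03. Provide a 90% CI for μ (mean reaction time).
(320.24, 351.96)

t-interval (σ unknown):
df = n - 1 = 19
t* = 1.729 for 90% confidence

Margin of error = t* · s/√n = 1.729 · 41.03/√20 = 15.86

CI: (320.24, 351.96)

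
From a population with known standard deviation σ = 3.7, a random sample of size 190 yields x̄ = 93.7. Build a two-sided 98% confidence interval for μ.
(93.08, 94.32)

z-interval (σ known):
z* = 2.326 for 98% confidence

Margin of error = z* · σ/√n = 2.326 · 3.7/√190 = 0.62

CI: (93.7 - 0.62, 93.7 + 0.62) = (93.08, 94.32)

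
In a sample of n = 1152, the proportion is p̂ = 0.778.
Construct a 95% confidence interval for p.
(0.754, 0.802)

Proportion CI:
SE = √(p̂(1-p̂)/n) = √(0.778 · 0.222 / 1152) = 0.01224

z* = 1.960
Margin = z* · SE = 1.960 · 0.01224 = 0.0240

CI: 0.778 ± 0.0240 = (0.754, 0.802)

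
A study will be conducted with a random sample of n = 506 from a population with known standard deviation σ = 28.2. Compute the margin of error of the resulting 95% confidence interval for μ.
Margin of error = 2.46

Margin of error = z* · σ/√n
= 1.960 · 28.2/√506
= 1.960 · 28.2/22.4944
= 2.46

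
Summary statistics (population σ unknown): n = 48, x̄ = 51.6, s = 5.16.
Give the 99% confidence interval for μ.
(49.60, 53.60)

t-interval (σ unknown):
df = n - 1 = 47
t* = 2.685 for 99% confidence

Margin of error = t* · s/√n = 2.685 · 5.16/√48 = 2.00

CI: (49.60, 53.60)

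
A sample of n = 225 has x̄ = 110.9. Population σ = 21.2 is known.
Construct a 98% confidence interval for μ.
(107.61, 114.19)

z-interval (σ known):
z* = 2.326 for 98% confidence

Margin of error = z* · σ/√n = 2.326 · 21.2/√225 = 3.29

CI: (110.9 - 3.29, 110.9 + 3.29) = (107.61, 114.19)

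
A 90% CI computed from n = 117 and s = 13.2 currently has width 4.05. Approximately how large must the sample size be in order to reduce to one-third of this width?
n ≈ 1053

CI width ∝ 1/√n
To reduce width by factor 3, need √n to grow by 3 → need 3² = 9 times as many samples.

Current: n = 117, width = 4.05
New: n = 1053, width ≈ 1.34

Width reduced by factor of 4.05/1.34 = 3.02.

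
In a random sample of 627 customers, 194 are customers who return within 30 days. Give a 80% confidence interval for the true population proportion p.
(0.286, 0.333)

Proportion CI:
p̂ = 194/627 = 0.30941
SE = √(p̂(1-p̂)/n) = √(0.30941 · 0.69059 / 627) = 0.01846

z* = 1.282
Margin = z* · SE = 1.282 · 0.01846 = 0.0237

CI: 0.30941 ± 0.0237 = (0.286, 0.333)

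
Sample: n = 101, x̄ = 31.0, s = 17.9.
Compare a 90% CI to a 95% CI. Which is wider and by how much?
95% CI is wider by 1.16

df = 100
90% CI: t* = 1.660, (28.04, 33.96), width = 2 · t* · s/√n = 5.91
95% CI: t* = 1.984, (27.47, 34.53), width = 2 · t* · s/√n = 7.07

The 95% CI is wider by 7.07 - 5.91 = 1.16.
Higher confidence requires a wider interval.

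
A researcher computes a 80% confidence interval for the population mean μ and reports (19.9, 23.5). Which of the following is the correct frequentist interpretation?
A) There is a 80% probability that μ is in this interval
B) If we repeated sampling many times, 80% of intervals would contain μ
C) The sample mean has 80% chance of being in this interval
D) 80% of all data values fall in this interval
B

A) Wrong — μ is fixed; the randomness lives in the interval, not in μ.
B) Correct — this is the frequentist long-run coverage interpretation.
C) Wrong — x̄ is observed and sits in the interval by construction.
D) Wrong — a CI is about the parameter μ, not individual data values.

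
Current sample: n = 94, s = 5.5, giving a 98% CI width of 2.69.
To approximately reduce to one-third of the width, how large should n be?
n ≈ 846

CI width ∝ 1/√n
To reduce width by factor 3, need √n to grow by 3 → need 3² = 9 times as many samples.

Current: n = 94, width = 2.69
New: n = 846, width ≈ 0.88

Width reduced by factor of 2.69/0.88 = 3.06.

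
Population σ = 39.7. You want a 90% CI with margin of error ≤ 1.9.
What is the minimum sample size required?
n ≥ 1182

For margin E ≤ 1.9:
n ≥ (z* · σ / E)²
n ≥ (1.645 · 39.7 / 1.9)²
n ≥ 1181.42

Minimum n = 1182 (rounding up)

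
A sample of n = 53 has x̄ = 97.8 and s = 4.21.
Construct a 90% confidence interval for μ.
(96.83, 98.77)

t-interval (σ unknown):
df = n - 1 = 52
t* = 1.675 for 90% confidence

Margin of error = t* · s/√n = 1.675 · 4.21/√53 = 0.97

CI: (96.83, 98.77)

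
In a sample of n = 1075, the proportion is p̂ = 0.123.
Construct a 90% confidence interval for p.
(0.107, 0.139)

Proportion CI:
SE = √(p̂(1-p̂)/n) = √(0.123 · 0.877 / 1075) = 0.01002

z* = 1.645
Margin = z* · SE = 1.645 · 0.01002 = 0.0165

CI: 0.123 ± 0.0165 = (0.107, 0.139)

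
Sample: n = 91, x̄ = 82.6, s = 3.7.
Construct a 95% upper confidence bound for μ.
μ ≤ 83.24

Upper bound (one-sided):
t* = 1.662 (one-sided for 95%)
Upper bound = x̄ + t* · s/√n = 82.6 + 1.662 · 3.7/√91 = 83.24

We are 95% confident that μ ≤ 83.24.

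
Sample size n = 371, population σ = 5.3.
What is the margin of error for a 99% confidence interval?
Margin of error = 0.71

Margin of error = z* · σ/√n
= 2.576 · 5.3/√371
= 2.576 · 5.3/19.2614
= 0.71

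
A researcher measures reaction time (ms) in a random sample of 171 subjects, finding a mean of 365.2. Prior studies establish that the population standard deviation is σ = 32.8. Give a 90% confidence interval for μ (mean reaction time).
(361.07, 369.33)

z-interval (σ known):
z* = 1.645 for 90% confidence

Margin of error = z* · σ/√n = 1.645 · 32.8/√171 = 4.13

CI: (365.2 - 4.13, 365.2 + 4.13) = (361.07, 369.33)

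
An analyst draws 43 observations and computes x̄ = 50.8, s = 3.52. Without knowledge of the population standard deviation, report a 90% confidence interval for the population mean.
(49.90, 51.70)

t-interval (σ unknown):
df = n - 1 = 42
t* = 1.682 for 90% confidence

Margin of error = t* · s/√n = 1.682 · 3.52/√43 = 0.90

CI: (49.90, 51.70)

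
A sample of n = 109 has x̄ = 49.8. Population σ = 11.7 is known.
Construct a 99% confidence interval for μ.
(46.91, 52.69)

z-interval (σ known):
z* = 2.576 for 99% confidence

Margin of error = z* · σ/√n = 2.576 · 11.7/√109 = 2.89

CI: (49.8 - 2.89, 49.8 + 2.89) = (46.91, 52.69)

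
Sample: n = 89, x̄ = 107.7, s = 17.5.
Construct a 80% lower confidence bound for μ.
μ ≥ 106.13

Lower bound (one-sided):
t* = 0.846 (one-sided for 80%)
Lower bound = x̄ - t* · s/√n = 107.7 - 0.846 · 17.5/√89 = 106.13

We are 80% confident that μ ≥ 106.13.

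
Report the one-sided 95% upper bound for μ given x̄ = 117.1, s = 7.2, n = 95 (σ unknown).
μ ≤ 118.33

Upper bound (one-sided):
t* = 1.661 (one-sided for 95%)
Upper bound = x̄ + t* · s/√n = 117.1 + 1.661 · 7.2/√95 = 118.33

We are 95% confident that μ ≤ 118.33.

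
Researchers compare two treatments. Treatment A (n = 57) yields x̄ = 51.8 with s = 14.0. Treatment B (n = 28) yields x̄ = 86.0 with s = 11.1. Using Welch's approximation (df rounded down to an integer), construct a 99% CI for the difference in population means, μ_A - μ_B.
(-41.63, -26.77)

Difference: x̄₁ - x̄₂ = -34.20
SE = √(s₁²/n₁ + s₂²/n₂) = √(14.0²/57 + 11.1²/28) = 2.7998
df = 66.20 → 66 (Welch–Satterthwaite, rounded down)
t* = 2.652

CI: -34.20 ± 2.652 · 2.7998 = -34.20 ± 7.43 = (-41.63, -26.77)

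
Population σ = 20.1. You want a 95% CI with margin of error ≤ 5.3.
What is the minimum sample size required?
n ≥ 56

For margin E ≤ 5.3:
n ≥ (z* · σ / E)²
n ≥ (1.960 · 20.1 / 5.3)²
n ≥ 55.25

Minimum n = 56 (rounding up)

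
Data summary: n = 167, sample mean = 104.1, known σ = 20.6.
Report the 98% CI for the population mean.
(100.39, 107.81)

z-interval (σ known):
z* = 2.326 for 98% confidence

Margin of error = z* · σ/√n = 2.326 · 20.6/√167 = 3.71

CI: (104.1 - 3.71, 104.1 + 3.71) = (100.39, 107.81)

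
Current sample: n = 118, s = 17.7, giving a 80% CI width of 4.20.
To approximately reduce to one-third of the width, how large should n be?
n ≈ 1062

CI width ∝ 1/√n
To reduce width by factor 3, need √n to grow by 3 → need 3² = 9 times as many samples.

Current: n = 118, width = 4.20
New: n = 1062, width ≈ 1.39

Width reduced by factor of 4.20/1.39 = 3.02.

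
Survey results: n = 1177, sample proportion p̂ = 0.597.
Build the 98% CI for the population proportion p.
(0.564, 0.630)

Proportion CI:
SE = √(p̂(1-p̂)/n) = √(0.597 · 0.403 / 1177) = 0.01430

z* = 2.326
Margin = z* · SE = 2.326 · 0.01430 = 0.0333

CI: 0.597 ± 0.0333 = (0.564, 0.630)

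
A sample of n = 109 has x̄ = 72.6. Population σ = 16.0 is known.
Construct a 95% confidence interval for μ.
(69.60, 75.60)

z-interval (σ known):
z* = 1.960 for 95% confidence

Margin of error = z* · σ/√n = 1.960 · 16.0/√109 = 3.00

CI: (72.6 - 3.00, 72.6 + 3.00) = (69.60, 75.60)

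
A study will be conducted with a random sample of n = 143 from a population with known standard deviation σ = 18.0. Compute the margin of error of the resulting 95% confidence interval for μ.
Margin of error = 2.95

Margin of error = z* · σ/√n
= 1.960 · 18.0/√143
= 1.960 · 18.0/11.9583
= 2.95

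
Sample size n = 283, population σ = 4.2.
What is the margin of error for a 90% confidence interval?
Margin of error = 0.41

Margin of error = z* · σ/√n
= 1.645 · 4.2/√283
= 1.645 · 4.2/16.8226
= 0.41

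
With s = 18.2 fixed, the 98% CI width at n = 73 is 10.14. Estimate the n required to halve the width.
n ≈ 292

CI width ∝ 1/√n
To reduce width by factor 2, need √n to grow by 2 → need 2² = 4 times as many samples.

Current: n = 73, width = 10.14
New: n = 292, width ≈ 4.98

Width reduced by factor of 10.14/4.98 = 2.04.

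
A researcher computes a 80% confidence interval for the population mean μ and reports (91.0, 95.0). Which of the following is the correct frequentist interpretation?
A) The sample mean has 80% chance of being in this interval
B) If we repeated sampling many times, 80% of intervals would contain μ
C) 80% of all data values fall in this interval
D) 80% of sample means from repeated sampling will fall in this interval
B

A) Wrong — x̄ is observed and sits in the interval by construction.
B) Correct — this is the frequentist long-run coverage interpretation.
C) Wrong — a CI is about the parameter μ, not individual data values.
D) Wrong — coverage applies to intervals containing μ, not to future x̄ values.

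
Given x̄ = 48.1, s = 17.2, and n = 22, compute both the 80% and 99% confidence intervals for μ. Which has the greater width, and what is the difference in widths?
99% CI is wider by 11.06

df = 21
80% CI: t* = 1.323, (43.25, 52.95), width = 2 · t* · s/√n = 9.70
99% CI: t* = 2.831, (37.72, 58.48), width = 2 · t* · s/√n = 20.76

The 99% CI is wider by 20.76 - 9.70 = 11.06.
Higher confidence requires a wider interval.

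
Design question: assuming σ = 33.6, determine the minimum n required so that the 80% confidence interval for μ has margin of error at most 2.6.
n ≥ 275

For margin E ≤ 2.6:
n ≥ (z* · σ / E)²
n ≥ (1.282 · 33.6 / 2.6)²
n ≥ 274.48

Minimum n = 275 (rounding up)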